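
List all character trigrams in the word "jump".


Word: "jump" (length 4)
Number of trigrams = 4 - 3 + 1 = 2
  Position 0: "jum"
  Position 1: "ump"
Trigrams = "jum", "ump"


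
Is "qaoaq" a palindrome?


Word: "qaoaq"
Reversed: "qaoaq"
Forward == Backward? qaoaq == qaoaq
Palindrome = Yes


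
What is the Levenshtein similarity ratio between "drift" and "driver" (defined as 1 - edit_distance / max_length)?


Word 1: "drift" (length 5)
Word 2: "driver" (length 6)
One optimal edit sequence:
  1. keep 'd'
  2. keep 'r'
  3. keep 'i'
  4. insert 'v'  (+1)
  5. substitute 'f' -> 'e'  (+1)
  6. substitute 't' -> 'r'  (+1)
Edit distance = 3
Max length = max(5, 6) = 6
Similarity = 1 - 3/6
= 0.5000


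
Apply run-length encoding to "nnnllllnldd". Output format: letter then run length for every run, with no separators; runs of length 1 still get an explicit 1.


String: "nnnllllnldd"
Scanning for consecutive runs:
  'n' x 3
  'l' x 4
  'n' x 1
  'l' x 1
  'd' x 2
RLE = "n3l4n1l1d2"


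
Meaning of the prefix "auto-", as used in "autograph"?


Prefix: auto-
Example: autograph = auto- + graph
Meaning = self


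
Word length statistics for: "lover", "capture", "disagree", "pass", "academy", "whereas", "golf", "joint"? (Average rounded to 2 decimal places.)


Lengths: "lover"=5, "capture"=7, "disagree"=8, "pass"=4, "academy"=7, "whereas"=7, "golf"=4, "joint"=5
Sum = 47, Count = 8
Average = 47/8 = 5.88
= avg=5.88, min=4, max=8


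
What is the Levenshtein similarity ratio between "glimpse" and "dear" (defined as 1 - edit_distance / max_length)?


Word 1: "glimpse" (length 7)
Word 2: "dear" (length 4)
One optimal edit sequence:
  1. delete 'g'  (+1)
  2. delete 'l'  (+1)
  3. delete 'i'  (+1)
  4. substitute 'm' -> 'd'  (+1)
  5. substitute 'p' -> 'e'  (+1)
  6. substitute 's' -> 'a'  (+1)
  7. substitute 'e' -> 'r'  (+1)
Edit distance = 7
Max length = max(7, 4) = 7
Similarity = 1 - 7/7
= 0.0000


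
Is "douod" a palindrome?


Word: "douod"
Reversed: "douod"
Forward == Backward? douod == douod
Palindrome = Yes


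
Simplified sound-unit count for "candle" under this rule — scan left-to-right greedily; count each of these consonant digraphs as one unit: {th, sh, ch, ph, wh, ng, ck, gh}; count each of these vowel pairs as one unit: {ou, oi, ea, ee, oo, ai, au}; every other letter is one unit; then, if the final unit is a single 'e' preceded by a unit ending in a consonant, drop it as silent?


Word: "candle" (6 letters)
Left-to-right scan:
  [1] 'c' (letter)
  [2] 'a' (letter)
  [3] 'n' (letter)
  [4] 'd' (letter)
  [5] 'l' (letter)
  [6] 'e' (letter)
Units from scan: 6
Final unit is 'e' after a consonant -> drop as silent (-1)
Sound units = 5 units


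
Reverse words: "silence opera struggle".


Original: "silence opera struggle"
Words (1..n): silence | opera | struggle
Reversed (n..1): struggle | opera | silence
Result = "struggle opera silence"


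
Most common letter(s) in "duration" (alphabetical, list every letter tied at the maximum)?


Word: "duration"
Letter counts:
  'a': 1
  'd': 1
  'i': 1
  'n': 1
  'o': 1
  'r': 1
  't': 1
  'u': 1
Maximum count = 1
Most frequent = 'a', 'd', 'i', 'n', 'o', 'r', 't', 'u' (1 time each)


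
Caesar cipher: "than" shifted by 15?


Word: "than"
Shift: 15
Each letter → (letter + shift) mod 26:
  't' (19) + 15 = 8 → 'i'
  'h' (7) + 15 = 22 → 'w'
  'a' (0) + 15 = 15 → 'p'
  'n' (13) + 15 = 2 → 'c'
Result = "iwpc"


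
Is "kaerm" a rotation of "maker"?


Word: "maker", Candidate: "kaerm"
Method: check if candidate is substring of word+word
"makermaker" contains "kaerm"? No
Is rotation = No


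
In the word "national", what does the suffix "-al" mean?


Suffix: -al
As in: national -> nation + -al
Meaning = relating to


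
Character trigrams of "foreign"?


Word: "foreign" (length 7)
Number of trigrams = 7 - 3 + 1 = 5
  Position 0: "for"
  Position 1: "ore"
  Position 2: "rei"
  Position 3: "eig"
  Position 4: "ign"
Trigrams = "for", "ore", "rei", "eig", "ign"


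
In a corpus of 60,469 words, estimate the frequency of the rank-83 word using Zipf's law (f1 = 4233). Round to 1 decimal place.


Zipf's law: f(r) = f(1) / r
f(1) = 4233
f(83) = 4233 / 83
= 51.0 occurrences


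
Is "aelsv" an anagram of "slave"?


Word 1: "slave" → sorted: aelsv
Word 2: "aelsv" → sorted: aelsv
Same letters? aelsv == aelsv
Anagram = Yes


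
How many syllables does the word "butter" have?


Word: "butter"
Syllable breakdown: but-ter
Counting: 2 parts
= 2 syllables


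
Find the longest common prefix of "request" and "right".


Word 1: "request"
Word 2: "right"
Comparing from start:
  Pos 0: 'r' == 'r'
  Pos 1: 'e' != 'i' (stop)
LCP = "r" (length 1)


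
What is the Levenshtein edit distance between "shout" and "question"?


Word 1: "shout" (length 5)
Word 2: "question" (length 8)
One optimal edit sequence (insert/delete/substitute each cost 1):
  1. insert 'q'  (+1)
  2. insert 'u'  (+1)
  3. insert 'e'  (+1)
  4. keep 's'
  5. substitute 'h' -> 't'  (+1)
  6. substitute 'o' -> 'i'  (+1)
  7. substitute 'u' -> 'o'  (+1)
  8. substitute 't' -> 'n'  (+1)
Total edit operations: 7
Edit distance = 7


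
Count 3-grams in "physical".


Word: "physical" (length 8)
Number of 3-grams = length - 3 + 1 = 8 - 3 + 1
= 6


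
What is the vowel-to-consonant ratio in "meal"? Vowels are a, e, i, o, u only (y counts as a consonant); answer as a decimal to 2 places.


Word: "meal"
Vowels (a,e,i,o,u): 2
Consonants: 2
Ratio = 2/2
= 1.00


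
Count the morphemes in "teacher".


Word: "teacher"
Morphemes: teach + -er
Each morpheme carries meaning
= 2 morphemes


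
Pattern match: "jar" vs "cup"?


Pattern of "jar": [0, 1, 2]
Pattern of "cup": [0, 1, 2]
Patterns match
Same pattern = Yes


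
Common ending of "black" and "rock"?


Word 1: "black"
Word 2: "rock"
Comparing from end:
  Pos -1: 'k' == 'k'
  Pos -2: 'c' == 'c'
  Pos -3: 'a' != 'o' (stop)
LCS = "ck" (length 2)


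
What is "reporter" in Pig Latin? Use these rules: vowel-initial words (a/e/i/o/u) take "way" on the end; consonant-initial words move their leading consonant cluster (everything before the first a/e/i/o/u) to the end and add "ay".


Word: "reporter"
Starts with consonant(s) → move to end, add 'ay'
Consonant cluster: "r"
Pig Latin = "eporterray"


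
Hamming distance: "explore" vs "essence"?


Comparing character by character (same length = 7):
  Pos 0: 'e' vs 'e' =
  Pos 1: 'x' vs 's' !=
  Pos 2: 'p' vs 's' !=
  Pos 3: 'l' vs 'e' !=
  Pos 4: 'o' vs 'n' !=
  Pos 5: 'r' vs 'c' !=
  Pos 6: 'e' vs 'e' =
Hamming distance = 5


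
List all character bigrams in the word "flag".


Word: "flag" (length 4)
Number of bigrams = 4 - 2 + 1 = 3
  Position 0: "fl"
  Position 1: "la"
  Position 2: "ag"
Bigrams = "fl", "la", "ag"


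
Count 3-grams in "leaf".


Word: "leaf" (length 4)
Number of 3-grams = length - 3 + 1 = 4 - 3 + 1
= 2


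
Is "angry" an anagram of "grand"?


Word 1: "grand" → sorted: adgnr
Word 2: "angry" → sorted: agnry
Same letters? adgnr != agnry
Anagram = No


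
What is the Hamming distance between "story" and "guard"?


Comparing character by character (same length = 5):
  Pos 0: 's' vs 'g' !=
  Pos 1: 't' vs 'u' !=
  Pos 2: 'o' vs 'a' !=
  Pos 3: 'r' vs 'r' =
  Pos 4: 'y' vs 'd' !=
Hamming distance = 4


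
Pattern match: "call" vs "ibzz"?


Pattern of "call": [0, 1, 2, 2]
Pattern of "ibzz": [0, 1, 2, 2]
Patterns match
Same pattern = Yes


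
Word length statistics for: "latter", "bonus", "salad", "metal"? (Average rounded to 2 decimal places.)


Lengths: "latter"=6, "bonus"=5, "salad"=5, "metal"=5
Sum = 21, Count = 4
Average = 21/4 = 5.25
= avg=5.25, min=5, max=6


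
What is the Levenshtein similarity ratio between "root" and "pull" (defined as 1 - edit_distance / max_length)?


Word 1: "root" (length 4)
Word 2: "pull" (length 4)
One optimal edit sequence:
  1. substitute 'r' -> 'p'  (+1)
  2. substitute 'o' -> 'u'  (+1)
  3. substitute 'o' -> 'l'  (+1)
  4. substitute 't' -> 'l'  (+1)
Edit distance = 4
Max length = max(4, 4) = 4
Similarity = 1 - 4/4
= 0.0000


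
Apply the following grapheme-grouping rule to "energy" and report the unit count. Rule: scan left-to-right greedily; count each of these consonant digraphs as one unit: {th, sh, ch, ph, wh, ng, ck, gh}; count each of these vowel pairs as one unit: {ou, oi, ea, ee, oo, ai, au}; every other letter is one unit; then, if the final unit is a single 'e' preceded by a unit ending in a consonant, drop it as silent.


Word: "energy" (6 letters)
Left-to-right scan:
  [1] 'e' (letter)
  [2] 'n' (letter)
  [3] 'e' (letter)
  [4] 'r' (letter)
  [5] 'g' (letter)
  [6] 'y' (letter)
Units from scan: 6
Sound units = 6 units


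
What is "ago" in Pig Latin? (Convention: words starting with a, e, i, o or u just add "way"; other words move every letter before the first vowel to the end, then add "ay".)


Word: "ago"
Starts with vowel → add 'way'
Pig Latin = "agoway"


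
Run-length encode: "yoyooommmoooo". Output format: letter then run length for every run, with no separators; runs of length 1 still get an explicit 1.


String: "yoyooommmoooo"
Scanning for consecutive runs:
  'y' x 1
  'o' x 1
  'y' x 1
  'o' x 3
  'm' x 3
  'o' x 4
RLE = "y1o1y1o3m3o4"


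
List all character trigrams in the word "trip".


Word: "trip" (length 4)
Number of trigrams = 4 - 3 + 1 = 2
  Position 0: "tri"
  Position 1: "rip"
Trigrams = "tri", "rip"


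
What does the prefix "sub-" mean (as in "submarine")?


Prefix: sub-
Example: submarine (sub- + marine)
Meaning = under / below


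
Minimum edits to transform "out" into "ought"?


Word 1: "out" (length 3)
Word 2: "ought" (length 5)
One optimal edit sequence (insert/delete/substitute each cost 1):
  1. keep 'o'
  2. keep 'u'
  3. insert 'g'  (+1)
  4. insert 'h'  (+1)
  5. keep 't'
Total edit operations: 2
Edit distance = 2


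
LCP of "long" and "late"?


Word 1: "long"
Word 2: "late"
Comparing from start:
  Pos 0: 'l' == 'l'
  Pos 1: 'o' != 'a' (stop)
LCP = "l" (length 1)


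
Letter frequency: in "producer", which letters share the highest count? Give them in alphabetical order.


Word: "producer"
Letter counts:
  'c': 1
  'd': 1
  'e': 1
  'o': 1
  'p': 1
  'r': 2
  'u': 1
Maximum count = 2
Most frequent = 'r' (2 times each)


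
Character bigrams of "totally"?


Word: "totally" (length 7)
Number of bigrams = 7 - 2 + 1 = 6
  Position 0: "to"
  Position 1: "ot"
  Position 2: "ta"
  Position 3: "al"
  Position 4: "ll"
  Position 5: "ly"
Bigrams = "to", "ot", "ta", "al", "ll", "ly"


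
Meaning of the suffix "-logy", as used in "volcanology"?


Suffix: -logy
As in: volcanology -> volcano + -logy
Meaning = study of


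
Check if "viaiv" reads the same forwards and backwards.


Word: "viaiv"
Reversed: "viaiv"
Forward == Backward? viaiv == viaiv
Palindrome = Yes


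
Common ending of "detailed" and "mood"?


Word 1: "detailed"
Word 2: "mood"
Comparing from end:
  Pos -1: 'd' == 'd'
  Pos -2: 'e' != 'o' (stop)
LCS = "d" (length 1)


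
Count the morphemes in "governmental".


Word: "governmental"
Morphemes: govern / -ment / -al
Each morpheme carries meaning
= 3 morphemes


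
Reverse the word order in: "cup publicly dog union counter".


Original: "cup publicly dog union counter"
Words (1..n): cup | publicly | dog | union | counter
Reversed (n..1): counter | union | dog | publicly | cup
Result = "counter union dog publicly cup"


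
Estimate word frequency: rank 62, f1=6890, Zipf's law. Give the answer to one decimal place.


Zipf's law: f(r) = f(1) / r
f(1) = 6890
f(62) = 6890 / 62
= 111.1 occurrences


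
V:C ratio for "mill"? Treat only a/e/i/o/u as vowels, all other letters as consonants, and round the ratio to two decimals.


Word: "mill"
Vowels (a,e,i,o,u): 1
Consonants: 3
Ratio = 1/3
= 0.33


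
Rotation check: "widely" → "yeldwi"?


Word: "widely", Candidate: "yeldwi"
Method: check if candidate is substring of word+word
"widelywidely" contains "yeldwi"? No
Is rotation = No


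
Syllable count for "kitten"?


Word: "kitten"
Syllable breakdown: kit-ten
Counting: 2 parts
= 2 syllables


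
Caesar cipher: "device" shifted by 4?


Word: "device"
Shift: 4
Each letter → (letter + shift) mod 26:
  'd' (3) + 4 = 7 → 'h'
  'e' (4) + 4 = 8 → 'i'
  'v' (21) + 4 = 25 → 'z'
  'i' (8) + 4 = 12 → 'm'
  'c' (2) + 4 = 6 → 'g'
  'e' (4) + 4 = 8 → 'i'
Result = "hizmgi"


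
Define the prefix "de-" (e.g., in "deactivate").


Prefix: de-
As in: deactivate -> de- + activate
Meaning = remove / reverse


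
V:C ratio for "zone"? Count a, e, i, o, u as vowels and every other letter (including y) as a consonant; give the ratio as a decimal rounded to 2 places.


Word: "zone"
Vowels (a,e,i,o,u): 2
Consonants: 2
Ratio = 2/2
= 1.00


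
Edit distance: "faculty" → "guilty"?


Word 1: "faculty" (length 7)
Word 2: "guilty" (length 6)
One optimal edit sequence (insert/delete/substitute each cost 1):
  1. delete 'f'  (+1)
  2. substitute 'a' -> 'g'  (+1)
  3. substitute 'c' -> 'u'  (+1)
  4. substitute 'u' -> 'i'  (+1)
  5. keep 'l'
  6. keep 't'
  7. keep 'y'
Total edit operations: 4
Edit distance = 4


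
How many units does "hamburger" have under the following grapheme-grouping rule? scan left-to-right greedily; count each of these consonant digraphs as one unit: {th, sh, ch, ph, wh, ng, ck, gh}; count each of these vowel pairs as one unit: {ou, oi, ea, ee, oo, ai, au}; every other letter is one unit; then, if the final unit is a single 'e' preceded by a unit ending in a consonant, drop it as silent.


Word: "hamburger" (9 letters)
Left-to-right scan:
  [1] 'h' (letter)
  [2] 'a' (letter)
  [3] 'm' (letter)
  [4] 'b' (letter)
  [5] 'u' (letter)
  [6] 'r' (letter)
  [7] 'g' (letter)
  [8] 'e' (letter)
  [9] 'r' (letter)
Units from scan: 9
Sound units = 9 units


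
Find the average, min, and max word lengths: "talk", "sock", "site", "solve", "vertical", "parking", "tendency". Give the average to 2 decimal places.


Lengths: "talk"=4, "sock"=4, "site"=4, "solve"=5, "vertical"=8, "parking"=7, "tendency"=8
Sum = 40, Count = 7
Average = 40/7 = 5.71
= avg=5.71, min=4, max=8


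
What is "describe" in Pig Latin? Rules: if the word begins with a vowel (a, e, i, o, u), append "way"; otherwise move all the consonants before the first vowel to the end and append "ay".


Word: "describe"
Starts with consonant(s) → move to end, add 'ay'
Consonant cluster: "d"
Pig Latin = "escribeday"


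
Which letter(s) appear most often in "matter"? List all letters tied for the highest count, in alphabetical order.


Word: "matter"
Letter counts:
  'a': 1
  'e': 1
  'm': 1
  'r': 1
  't': 2
Maximum count = 2
Most frequent = 't' (2 times each)


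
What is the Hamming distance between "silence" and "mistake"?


Comparing character by character (same length = 7):
  Pos 0: 's' vs 'm' !=
  Pos 1: 'i' vs 'i' =
  Pos 2: 'l' vs 's' !=
  Pos 3: 'e' vs 't' !=
  Pos 4: 'n' vs 'a' !=
  Pos 5: 'c' vs 'k' !=
  Pos 6: 'e' vs 'e' =
Hamming distance = 5


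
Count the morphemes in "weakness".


Word: "weakness"
Morphemes: weak / -ness
Each morpheme carries meaning
= 2 morphemes


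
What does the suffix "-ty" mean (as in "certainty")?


Suffix: -ty
Example: certainty (certain + -ty)
Meaning = quality of


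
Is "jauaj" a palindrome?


Word: "jauaj"
Reversed: "jauaj"
Forward == Backward? jauaj == jauaj
Palindrome = Yes


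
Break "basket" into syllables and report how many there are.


Word: "basket"
Syllable breakdown: bas-ket
Counting: 2 parts
= 2 syllables


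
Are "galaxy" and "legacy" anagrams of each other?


Word 1: "galaxy" → sorted: aaglxy
Word 2: "legacy" → sorted: acegly
Same letters? aaglxy != acegly
Anagram = No


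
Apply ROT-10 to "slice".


Word: "slice"
Shift: 10
Each letter → (letter + shift) mod 26:
  's' (18) + 10 = 2 → 'c'
  'l' (11) + 10 = 21 → 'v'
  'i' (8) + 10 = 18 → 's'
  'c' (2) + 10 = 12 → 'm'
  'e' (4) + 10 = 14 → 'o'
Result = "cvsmo"


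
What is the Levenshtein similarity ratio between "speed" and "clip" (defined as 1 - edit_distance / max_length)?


Word 1: "speed" (length 5)
Word 2: "clip" (length 4)
One optimal edit sequence:
  1. delete 's'  (+1)
  2. substitute 'p' -> 'c'  (+1)
  3. substitute 'e' -> 'l'  (+1)
  4. substitute 'e' -> 'i'  (+1)
  5. substitute 'd' -> 'p'  (+1)
Edit distance = 5
Max length = max(5, 4) = 5
Similarity = 1 - 5/5
= 0.0000


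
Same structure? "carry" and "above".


Pattern of "carry": [0, 1, 2, 2, 3]
Pattern of "above": [0, 1, 2, 3, 4]
Patterns do not match
Same pattern = No


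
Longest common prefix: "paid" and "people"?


Word 1: "paid"
Word 2: "people"
Comparing from start:
  Pos 0: 'p' == 'p'
  Pos 1: 'a' != 'e' (stop)
LCP = "p" (length 1)


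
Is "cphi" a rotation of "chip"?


Word: "chip", Candidate: "cphi"
Method: check if candidate is substring of word+word
"chipchip" contains "cphi"? No
Is rotation = No


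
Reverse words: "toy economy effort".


Original: "toy economy effort"
Words (1..n): toy | economy | effort
Reversed (n..1): effort | economy | toy
Result = "effort economy toy"


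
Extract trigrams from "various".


Word: "various" (length 7)
Number of trigrams = 7 - 3 + 1 = 5
  Position 0: "var"
  Position 1: "ari"
  Position 2: "rio"
  Position 3: "iou"
  Position 4: "ous"
Trigrams = "var", "ari", "rio", "iou", "ous"


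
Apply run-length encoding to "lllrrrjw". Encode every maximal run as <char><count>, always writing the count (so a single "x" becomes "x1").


String: "lllrrrjw"
Scanning for consecutive runs:
  'l' x 3
  'r' x 3
  'j' x 1
  'w' x 1
RLE = "l3r3j1w1"


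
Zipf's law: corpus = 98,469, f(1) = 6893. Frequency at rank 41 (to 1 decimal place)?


Zipf's law: f(r) = f(1) / r
f(1) = 6893
f(41) = 6893 / 41
= 168.1 occurrences


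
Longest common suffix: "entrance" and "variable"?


Word 1: "entrance"
Word 2: "variable"
Comparing from end:
  Pos -1: 'e' == 'e'
  Pos -2: 'c' != 'l' (stop)
LCS = "e" (length 1)


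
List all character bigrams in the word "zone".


Word: "zone" (length 4)
Number of bigrams = 4 - 2 + 1 = 3
  Position 0: "zo"
  Position 1: "on"
  Position 2: "ne"
Bigrams = "zo", "on", "ne"


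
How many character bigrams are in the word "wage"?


Word: "wage" (length 4)
Number of 2-grams = length - 2 + 1 = 4 - 2 + 1
= 3


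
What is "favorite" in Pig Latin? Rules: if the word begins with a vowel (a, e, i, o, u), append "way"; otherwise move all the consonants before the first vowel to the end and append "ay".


Word: "favorite"
Starts with consonant(s) → move to end, add 'ay'
Consonant cluster: "f"
Pig Latin = "avoritefay"


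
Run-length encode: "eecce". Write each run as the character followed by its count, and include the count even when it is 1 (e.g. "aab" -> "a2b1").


String: "eecce"
Scanning for consecutive runs:
  'e' x 2
  'c' x 2
  'e' x 1
RLE = "e2c2e1"


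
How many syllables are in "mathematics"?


Word: "mathematics"
Syllable breakdown: math | e | mat | ics
Counting: 4 parts
= 4 syllables


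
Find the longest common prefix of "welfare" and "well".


Word 1: "welfare"
Word 2: "well"
Comparing from start:
  Pos 0: 'w' == 'w'
  Pos 1: 'e' == 'e'
  Pos 2: 'l' == 'l'
  Pos 3: 'f' != 'l' (stop)
LCP = "wel" (length 3)


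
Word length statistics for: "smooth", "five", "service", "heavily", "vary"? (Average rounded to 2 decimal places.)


Lengths: "smooth"=6, "five"=4, "service"=7, "heavily"=7, "vary"=4
Sum = 28, Count = 5
Average = 28/5 = 5.60
= avg=5.60, min=4, max=7


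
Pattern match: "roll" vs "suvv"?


Pattern of "roll": [0, 1, 2, 2]
Pattern of "suvv": [0, 1, 2, 2]
Patterns match
Same pattern = Yes


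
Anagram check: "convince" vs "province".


Word 1: "convince" → sorted: cceinnov
Word 2: "province" → sorted: ceinoprv
Same letters? cceinnov != ceinoprv
Anagram = No


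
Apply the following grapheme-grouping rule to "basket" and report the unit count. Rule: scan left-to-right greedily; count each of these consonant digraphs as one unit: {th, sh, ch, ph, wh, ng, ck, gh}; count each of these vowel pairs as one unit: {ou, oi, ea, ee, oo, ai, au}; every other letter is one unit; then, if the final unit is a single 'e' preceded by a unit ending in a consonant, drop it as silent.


Word: "basket" (6 letters)
Left-to-right scan:
  1. 'b' (letter)
  2. 'a' (letter)
  3. 's' (letter)
  4. 'k' (letter)
  5. 'e' (letter)
  6. 't' (letter)
Units from scan: 6
Sound units = 6 units


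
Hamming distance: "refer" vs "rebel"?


Comparing character by character (same length = 5):
  Pos 0: 'r' vs 'r' =
  Pos 1: 'e' vs 'e' =
  Pos 2: 'f' vs 'b' !=
  Pos 3: 'e' vs 'e' =
  Pos 4: 'r' vs 'l' !=
Hamming distance = 2


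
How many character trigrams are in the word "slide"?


Word: "slide" (length 5)
Number of 3-grams = length - 3 + 1 = 5 - 3 + 1
= 3


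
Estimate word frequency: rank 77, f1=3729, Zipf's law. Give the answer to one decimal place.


Zipf's law: f(r) = f(1) / r
f(1) = 3729
f(77) = 3729 / 77
= 48.4 occurrences


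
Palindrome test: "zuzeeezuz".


Word: "zuzeeezuz"
Reversed: "zuzeeezuz"
Forward == Backward? zuzeeezuz == zuzeeezuz
Palindrome = Yes


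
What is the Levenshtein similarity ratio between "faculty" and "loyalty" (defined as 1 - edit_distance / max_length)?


Word 1: "faculty" (length 7)
Word 2: "loyalty" (length 7)
One optimal edit sequence:
  1. substitute 'f' -> 'l'  (+1)
  2. substitute 'a' -> 'o'  (+1)
  3. substitute 'c' -> 'y'  (+1)
  4. substitute 'u' -> 'a'  (+1)
  5. keep 'l'
  6. keep 't'
  7. keep 'y'
Edit distance = 4
Max length = max(7, 7) = 7
Similarity = 1 - 4/7
= 0.4286


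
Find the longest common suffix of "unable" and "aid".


Word 1: "unable"
Word 2: "aid"
Comparing from end:
  Pos -1: 'e' != 'd' (stop)
LCS = "" (length 0)


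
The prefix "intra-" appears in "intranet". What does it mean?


Prefix: intra-
As in: intranet -> intra- + net
Meaning = within


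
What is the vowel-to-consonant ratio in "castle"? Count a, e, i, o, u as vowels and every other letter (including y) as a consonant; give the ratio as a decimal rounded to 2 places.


Word: "castle"
Vowels (a,e,i,o,u): 2
Consonants: 4
Ratio = 2/4
= 0.50


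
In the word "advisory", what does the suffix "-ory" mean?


Suffix: -ory
Example: advisory (advise + -ory, with a spelling change)
Meaning = relating to / place for


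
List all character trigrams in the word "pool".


Word: "pool" (length 4)
Number of trigrams = 4 - 3 + 1 = 2
  Position 0: "poo"
  Position 1: "ool"
Trigrams = "poo", "ool"


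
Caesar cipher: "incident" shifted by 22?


Word: "incident"
Shift: 22
Each letter → (letter + shift) mod 26:
  'i' (8) + 22 = 4 → 'e'
  'n' (13) + 22 = 9 → 'j'
  'c' (2) + 22 = 24 → 'y'
  'i' (8) + 22 = 4 → 'e'
  'd' (3) + 22 = 25 → 'z'
  'e' (4) + 22 = 0 → 'a'
  'n' (13) + 22 = 9 → 'j'
  't' (19) + 22 = 15 → 'p'
Result = "ejyezajp"


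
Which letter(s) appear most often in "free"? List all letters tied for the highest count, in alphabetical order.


Word: "free"
Letter counts:
  'e': 2
  'f': 1
  'r': 1
Maximum count = 2
Most frequent = 'e' (2 times each)


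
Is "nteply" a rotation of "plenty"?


Word: "plenty", Candidate: "nteply"
Method: check if candidate is substring of word+word
"plentyplenty" contains "nteply"? No
Is rotation = No


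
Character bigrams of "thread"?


Word: "thread" (length 6)
Number of bigrams = 6 - 2 + 1 = 5
  Position 0: "th"
  Position 1: "hr"
  Position 2: "re"
  Position 3: "ea"
  Position 4: "ad"
Bigrams = "th", "hr", "re", "ea", "ad"


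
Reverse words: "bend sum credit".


Original: "bend sum credit"
Words (1..n): bend | sum | credit
Reversed (n..1): credit | sum | bend
Result = "credit sum bend"


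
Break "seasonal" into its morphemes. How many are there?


Word: "seasonal"
Morphemes: season | -al
Each morpheme carries meaning
= 2 morphemes


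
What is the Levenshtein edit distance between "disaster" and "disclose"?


Word 1: "disaster" (length 8)
Word 2: "disclose" (length 8)
One optimal edit sequence (insert/delete/substitute each cost 1):
  1. keep 'd'
  2. keep 'i'
  3. keep 's'
  4. substitute 'a' -> 'c'  (+1)
  5. substitute 's' -> 'l'  (+1)
  6. substitute 't' -> 'o'  (+1)
  7. substitute 'e' -> 's'  (+1)
  8. substitute 'r' -> 'e'  (+1)
Total edit operations: 5
Edit distance = 5


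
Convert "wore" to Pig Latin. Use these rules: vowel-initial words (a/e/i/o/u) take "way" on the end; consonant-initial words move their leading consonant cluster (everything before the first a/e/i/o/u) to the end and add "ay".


Word: "wore"
Starts with consonant(s) → move to end, add 'ay'
Consonant cluster: "w"
Pig Latin = "oreway"


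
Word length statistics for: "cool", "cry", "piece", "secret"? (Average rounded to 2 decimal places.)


Lengths: "cool"=4, "cry"=3, "piece"=5, "secret"=6
Sum = 18, Count = 4
Average = 18/4 = 4.50
= avg=4.50, min=3, max=6


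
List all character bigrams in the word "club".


Word: "club" (length 4)
Number of bigrams = 4 - 2 + 1 = 3
  Position 0: "cl"
  Position 1: "lu"
  Position 2: "ub"
Bigrams = "cl", "lu", "ub"


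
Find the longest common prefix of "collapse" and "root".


Word 1: "collapse"
Word 2: "root"
Comparing from start:
  Pos 0: 'c' != 'r' (stop)
LCP = "" (length 0)


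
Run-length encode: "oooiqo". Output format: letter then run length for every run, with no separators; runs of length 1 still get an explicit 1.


String: "oooiqo"
Scanning for consecutive runs:
  'o' x 3
  'i' x 1
  'q' x 1
  'o' x 1
RLE = "o3i1q1o1"


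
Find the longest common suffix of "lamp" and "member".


Word 1: "lamp"
Word 2: "member"
Comparing from end:
  Pos -1: 'p' != 'r' (stop)
LCS = "" (length 0)


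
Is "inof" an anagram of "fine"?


Word 1: "fine" → sorted: efin
Word 2: "inof" → sorted: fino
Same letters? efin != fino
Anagram = No


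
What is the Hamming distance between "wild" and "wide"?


Comparing character by character (same length = 4):
  Pos 0: 'w' vs 'w' =
  Pos 1: 'i' vs 'i' =
  Pos 2: 'l' vs 'd' !=
  Pos 3: 'd' vs 'e' !=
Hamming distance = 2


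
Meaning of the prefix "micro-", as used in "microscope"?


Prefix: micro-
Example: microscope (micro- + scope)
Meaning = small


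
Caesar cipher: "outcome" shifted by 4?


Word: "outcome"
Shift: 4
Each letter → (letter + shift) mod 26:
  'o' (14) + 4 = 18 → 's'
  'u' (20) + 4 = 24 → 'y'
  't' (19) + 4 = 23 → 'x'
  'c' (2) + 4 = 6 → 'g'
  'o' (14) + 4 = 18 → 's'
  'm' (12) + 4 = 16 → 'q'
  'e' (4) + 4 = 8 → 'i'
Result = "syxgsqi"


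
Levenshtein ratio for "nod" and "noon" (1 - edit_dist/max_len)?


Word 1: "nod" (length 3)
Word 2: "noon" (length 4)
One optimal edit sequence:
  1. keep 'n'
  2. insert 'o'  (+1)
  3. keep 'o'
  4. substitute 'd' -> 'n'  (+1)
Edit distance = 2
Max length = max(3, 4) = 4
Similarity = 1 - 2/4
= 0.5000


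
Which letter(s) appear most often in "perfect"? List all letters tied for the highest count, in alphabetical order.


Word: "perfect"
Letter counts:
  'c': 1
  'e': 2
  'f': 1
  'p': 1
  'r': 1
  't': 1
Maximum count = 2
Most frequent = 'e' (2 times each)


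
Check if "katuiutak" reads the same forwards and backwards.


Word: "katuiutak"
Reversed: "katuiutak"
Forward == Backward? katuiutak == katuiutak
Palindrome = Yes


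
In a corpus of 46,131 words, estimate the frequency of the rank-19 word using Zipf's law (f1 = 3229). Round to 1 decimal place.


Zipf's law: f(r) = f(1) / r
f(1) = 3229
f(19) = 3229 / 19
= 169.9 occurrences


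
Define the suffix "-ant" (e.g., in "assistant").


Suffix: -ant
As in: assistant -> assist + -ant
Meaning = one who / that which


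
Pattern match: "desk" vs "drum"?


Pattern of "desk": [0, 1, 2, 3]
Pattern of "drum": [0, 1, 2, 3]
Patterns match
Same pattern = Yes


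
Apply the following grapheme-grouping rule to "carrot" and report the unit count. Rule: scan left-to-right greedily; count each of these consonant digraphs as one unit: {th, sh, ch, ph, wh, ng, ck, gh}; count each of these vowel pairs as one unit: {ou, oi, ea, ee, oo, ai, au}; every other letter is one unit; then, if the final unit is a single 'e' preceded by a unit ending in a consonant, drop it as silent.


Word: "carrot" (6 letters)
Left-to-right scan:
  1. 'c' (letter)
  2. 'a' (letter)
  3. 'r' (letter)
  4. 'r' (letter)
  5. 'o' (letter)
  6. 't' (letter)
Units from scan: 6
Sound units = 6 units


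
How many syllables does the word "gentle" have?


Word: "gentle"
Syllable breakdown: gen · tle
Counting: 2 parts
= 2 syllables


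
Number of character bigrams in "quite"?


Word: "quite" (length 5)
Number of 2-grams = length - 2 + 1 = 5 - 2 + 1
= 4


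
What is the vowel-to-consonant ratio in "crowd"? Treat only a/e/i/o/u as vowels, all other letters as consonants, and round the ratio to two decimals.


Word: "crowd"
Vowels (a,e,i,o,u): 1
Consonants: 4
Ratio = 1/4
= 0.25


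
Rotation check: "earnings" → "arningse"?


Word: "earnings", Candidate: "arningse"
Method: check if candidate is substring of word+word
"earningsearnings" contains "arningse"? Yes
Is rotation = Yes


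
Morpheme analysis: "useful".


Word: "useful"
Morphemes: use | -ful
Each morpheme carries meaning
= 2 morphemes


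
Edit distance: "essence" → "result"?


Word 1: "essence" (length 7)
Word 2: "result" (length 6)
One optimal edit sequence (insert/delete/substitute each cost 1):
  1. substitute 'e' -> 'r'  (+1)
  2. substitute 's' -> 'e'  (+1)
  3. keep 's'
  4. delete 'e'  (+1)
  5. substitute 'n' -> 'u'  (+1)
  6. substitute 'c' -> 'l'  (+1)
  7. substitute 'e' -> 't'  (+1)
Total edit operations: 6
Edit distance = 6


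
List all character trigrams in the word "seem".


Word: "seem" (length 4)
Number of trigrams = 4 - 3 + 1 = 2
  Position 0: "see"
  Position 1: "eem"
Trigrams = "see", "eem"


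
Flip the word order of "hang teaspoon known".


Original: "hang teaspoon known"
Words (1..n): hang | teaspoon | known
Reversed (n..1): known | teaspoon | hang
Result = "known teaspoon hang"


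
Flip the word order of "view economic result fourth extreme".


Original: "view economic result fourth extreme"
Words (1..n): view | economic | result | fourth | extreme
Reversed (n..1): extreme | fourth | result | economic | view
Result = "extreme fourth result economic view"


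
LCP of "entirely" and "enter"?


Word 1: "entirely"
Word 2: "enter"
Comparing from start:
  Pos 0: 'e' == 'e'
  Pos 1: 'n' == 'n'
  Pos 2: 't' == 't'
  Pos 3: 'i' != 'e' (stop)
LCP = "ent" (length 3)


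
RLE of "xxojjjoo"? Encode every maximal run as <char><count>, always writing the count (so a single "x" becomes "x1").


String: "xxojjjoo"
Scanning for consecutive runs:
  'x' x 2
  'o' x 1
  'j' x 3
  'o' x 2
RLE = "x2o1j3o2"


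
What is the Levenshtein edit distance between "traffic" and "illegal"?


Word 1: "traffic" (length 7)
Word 2: "illegal" (length 7)
One optimal edit sequence (insert/delete/substitute each cost 1):
  1. substitute 't' -> 'i'  (+1)
  2. substitute 'r' -> 'l'  (+1)
  3. substitute 'a' -> 'l'  (+1)
  4. substitute 'f' -> 'e'  (+1)
  5. substitute 'f' -> 'g'  (+1)
  6. substitute 'i' -> 'a'  (+1)
  7. substitute 'c' -> 'l'  (+1)
Total edit operations: 7
Edit distance = 7


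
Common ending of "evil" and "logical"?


Word 1: "evil"
Word 2: "logical"
Comparing from end:
  Pos -1: 'l' == 'l'
  Pos -2: 'i' != 'a' (stop)
LCS = "l" (length 1)


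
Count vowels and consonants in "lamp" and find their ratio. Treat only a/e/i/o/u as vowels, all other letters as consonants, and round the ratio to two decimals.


Word: "lamp"
Vowels (a,e,i,o,u): 1
Consonants: 3
Ratio = 1/3
= 0.33


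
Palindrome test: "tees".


Word: "tees"
Reversed: "seet"
Forward == Backward? tees != seet
Palindrome = No


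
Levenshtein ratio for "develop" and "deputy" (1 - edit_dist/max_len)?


Word 1: "develop" (length 7)
Word 2: "deputy" (length 6)
One optimal edit sequence:
  1. keep 'd'
  2. keep 'e'
  3. delete 'v'  (+1)
  4. substitute 'e' -> 'p'  (+1)
  5. substitute 'l' -> 'u'  (+1)
  6. substitute 'o' -> 't'  (+1)
  7. substitute 'p' -> 'y'  (+1)
Edit distance = 5
Max length = max(7, 6) = 7
Similarity = 1 - 5/7
= 0.2857


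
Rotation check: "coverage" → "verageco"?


Word: "coverage", Candidate: "verageco"
Method: check if candidate is substring of word+word
"coveragecoverage" contains "verageco"? Yes
Is rotation = Yes


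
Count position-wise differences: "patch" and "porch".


Comparing character by character (same length = 5):
  Pos 0: 'p' vs 'p' =
  Pos 1: 'a' vs 'o' !=
  Pos 2: 't' vs 'r' !=
  Pos 3: 'c' vs 'c' =
  Pos 4: 'h' vs 'h' =
Hamming distance = 2


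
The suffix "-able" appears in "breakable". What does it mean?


Suffix: -able
Example: breakable = break + -able
Meaning = capable of


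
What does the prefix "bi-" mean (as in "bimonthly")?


Prefix: bi-
Example: bimonthly = bi- + monthly
Meaning = two


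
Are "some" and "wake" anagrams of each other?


Word 1: "some" → sorted: emos
Word 2: "wake" → sorted: aekw
Same letters? emos != aekw
Anagram = No


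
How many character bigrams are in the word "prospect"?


Word: "prospect" (length 8)
Number of 2-grams = length - 2 + 1 = 8 - 2 + 1
= 7


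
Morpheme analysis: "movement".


Word: "movement"
Morphemes: move | -ment
Each morpheme carries meaning
= 2 morphemes


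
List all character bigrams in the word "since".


Word: "since" (length 5)
Number of bigrams = 5 - 2 + 1 = 4
  Position 0: "si"
  Position 1: "in"
  Position 2: "nc"
  Position 3: "ce"
Bigrams = "si", "in", "nc", "ce"


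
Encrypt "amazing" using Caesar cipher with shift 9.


Word: "amazing"
Shift: 9
Each letter → (letter + shift) mod 26:
  'a' (0) + 9 = 9 → 'j'
  'm' (12) + 9 = 21 → 'v'
  'a' (0) + 9 = 9 → 'j'
  'z' (25) + 9 = 8 → 'i'
  'i' (8) + 9 = 17 → 'r'
  'n' (13) + 9 = 22 → 'w'
  'g' (6) + 9 = 15 → 'p'
Result = "jvjirwp"


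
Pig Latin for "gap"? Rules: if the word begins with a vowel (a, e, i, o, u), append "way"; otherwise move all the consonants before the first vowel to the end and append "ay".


Word: "gap"
Starts with consonant(s) → move to end, add 'ay'
Consonant cluster: "g"
Pig Latin = "apgay"


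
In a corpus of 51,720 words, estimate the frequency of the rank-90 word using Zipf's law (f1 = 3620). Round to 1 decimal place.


Zipf's law: f(r) = f(1) / r
f(1) = 3620
f(90) = 3620 / 90
= 40.2 occurrences


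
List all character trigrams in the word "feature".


Word: "feature" (length 7)
Number of trigrams = 7 - 3 + 1 = 5
  Position 0: "fea"
  Position 1: "eat"
  Position 2: "atu"
  Position 3: "tur"
  Position 4: "ure"
Trigrams = "fea", "eat", "atu", "tur", "ure"


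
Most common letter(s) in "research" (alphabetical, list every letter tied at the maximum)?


Word: "research"
Letter counts:
  'a': 1
  'c': 1
  'e': 2
  'h': 1
  'r': 2
  's': 1
Maximum count = 2
Most frequent = 'e', 'r' (2 times each)


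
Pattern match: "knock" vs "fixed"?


Pattern of "knock": [0, 1, 2, 3, 0]
Pattern of "fixed": [0, 1, 2, 3, 4]
Patterns do not match
Same pattern = No


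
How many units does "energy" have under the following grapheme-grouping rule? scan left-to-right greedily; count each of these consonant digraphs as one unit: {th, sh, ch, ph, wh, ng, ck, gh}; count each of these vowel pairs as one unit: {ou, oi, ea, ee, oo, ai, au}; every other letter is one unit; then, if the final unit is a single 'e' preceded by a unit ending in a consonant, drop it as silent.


Word: "energy" (6 letters)
Left-to-right scan:
  1. 'e' (letter)
  2. 'n' (letter)
  3. 'e' (letter)
  4. 'r' (letter)
  5. 'g' (letter)
  6. 'y' (letter)
Units from scan: 6
Sound units = 6 units


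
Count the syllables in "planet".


Word: "planet"
Syllable breakdown: plan · et
Counting: 2 parts
= 2 syllables


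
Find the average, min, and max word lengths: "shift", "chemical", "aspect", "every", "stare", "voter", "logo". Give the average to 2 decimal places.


Lengths: "shift"=5, "chemical"=8, "aspect"=6, "every"=5, "stare"=5, "voter"=5, "logo"=4
Sum = 38, Count = 7
Average = 38/7 = 5.43
= avg=5.43, min=4, max=8


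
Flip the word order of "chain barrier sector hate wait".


Original: "chain barrier sector hate wait"
Words (1..n): chain | barrier | sector | hate | wait
Reversed (n..1): wait | hate | sector | barrier | chain
Result = "wait hate sector barrier chain"


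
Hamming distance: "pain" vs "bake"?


Comparing character by character (same length = 4):
  Pos 0: 'p' vs 'b' !=
  Pos 1: 'a' vs 'a' =
  Pos 2: 'i' vs 'k' !=
  Pos 3: 'n' vs 'e' !=
Hamming distance = 3


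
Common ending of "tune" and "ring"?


Word 1: "tune"
Word 2: "ring"
Comparing from end:
  Pos -1: 'e' != 'g' (stop)
LCS = "" (length 0)


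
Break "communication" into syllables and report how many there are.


Word: "communication"
Syllable breakdown: com | mu | ni | ca | tion
Counting: 5 parts
= 5 syllables


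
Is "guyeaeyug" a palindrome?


Word: "guyeaeyug"
Reversed: "guyeaeyug"
Forward == Backward? guyeaeyug == guyeaeyug
Palindrome = Yes


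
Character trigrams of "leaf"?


Word: "leaf" (length 4)
Number of trigrams = 4 - 3 + 1 = 2
  Position 0: "lea"
  Position 1: "eaf"
Trigrams = "lea", "eaf"


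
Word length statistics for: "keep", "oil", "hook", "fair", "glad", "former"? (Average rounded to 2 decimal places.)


Lengths: "keep"=4, "oil"=3, "hook"=4, "fair"=4, "glad"=4, "former"=6
Sum = 25, Count = 6
Average = 25/6 = 4.17
= avg=4.17, min=3, max=6


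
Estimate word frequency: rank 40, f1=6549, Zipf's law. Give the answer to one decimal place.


Zipf's law: f(r) = f(1) / r
f(1) = 6549
f(40) = 6549 / 40
= 163.7 occurrences


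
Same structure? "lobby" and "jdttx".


Pattern of "lobby": [0, 1, 2, 2, 3]
Pattern of "jdttx": [0, 1, 2, 2, 3]
Patterns match
Same pattern = Yes


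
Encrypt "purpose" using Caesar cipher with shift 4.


Word: "purpose"
Shift: 4
Each letter → (letter + shift) mod 26:
  'p' (15) + 4 = 19 → 't'
  'u' (20) + 4 = 24 → 'y'
  'r' (17) + 4 = 21 → 'v'
  'p' (15) + 4 = 19 → 't'
  'o' (14) + 4 = 18 → 's'
  's' (18) + 4 = 22 → 'w'
  'e' (4) + 4 = 8 → 'i'
Result = "tyvtswi"


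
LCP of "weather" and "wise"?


Word 1: "weather"
Word 2: "wise"
Comparing from start:
  Pos 0: 'w' == 'w'
  Pos 1: 'e' != 'i' (stop)
LCP = "w" (length 1)


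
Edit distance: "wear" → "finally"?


Word 1: "wear" (length 4)
Word 2: "finally" (length 7)
One optimal edit sequence (insert/delete/substitute each cost 1):
  1. insert 'f'  (+1)
  2. substitute 'w' -> 'i'  (+1)
  3. substitute 'e' -> 'n'  (+1)
  4. keep 'a'
  5. insert 'l'  (+1)
  6. insert 'l'  (+1)
  7. substitute 'r' -> 'y'  (+1)
Total edit operations: 6
Edit distance = 6


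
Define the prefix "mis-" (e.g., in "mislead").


Prefix: mis-
Example: mislead (mis- + lead)
Meaning = wrongly


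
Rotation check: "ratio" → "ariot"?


Word: "ratio", Candidate: "ariot"
Method: check if candidate is substring of word+word
"ratioratio" contains "ariot"? No
Is rotation = No


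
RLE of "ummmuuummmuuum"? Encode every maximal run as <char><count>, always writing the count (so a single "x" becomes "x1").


String: "ummmuuummmuuum"
Scanning for consecutive runs:
  'u' x 1
  'm' x 3
  'u' x 3
  'm' x 3
  'u' x 3
  'm' x 1
RLE = "u1m3u3m3u3m1"


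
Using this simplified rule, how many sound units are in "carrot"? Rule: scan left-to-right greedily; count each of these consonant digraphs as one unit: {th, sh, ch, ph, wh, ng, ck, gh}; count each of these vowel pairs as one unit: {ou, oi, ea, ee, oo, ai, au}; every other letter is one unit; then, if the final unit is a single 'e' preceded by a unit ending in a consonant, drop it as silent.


Word: "carrot" (6 letters)
Left-to-right scan:
  [1] 'c' (letter)
  [2] 'a' (letter)
  [3] 'r' (letter)
  [4] 'r' (letter)
  [5] 'o' (letter)
  [6] 't' (letter)
Units from scan: 6
Sound units = 6 units
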